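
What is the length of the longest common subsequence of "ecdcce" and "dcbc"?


LCS of "ecdcce" and "dcbc"
DP table:
           d    c    b    c
      0    0    0    0    0
  e   0    0    0    0    0
  c   0    0    1    1    1
  d   0    1    1    1    1
  c   0    1    2    2    2
  c   0    1    2    2    3
  e   0    1    2    2    3
LCS length = dp[6][4] = 3

3


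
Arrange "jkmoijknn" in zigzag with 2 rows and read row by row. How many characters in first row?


Zigzag "jkmoijknn" into 2 rows:
Placing characters:
  'j' => row 0
  'k' => row 1
  'm' => row 0
  'o' => row 1
  'i' => row 0
  'j' => row 1
  'k' => row 0
  'n' => row 1
  'n' => row 0
Rows:
  Row 0: "jmikn"
  Row 1: "kojn"
First row length: 5

5


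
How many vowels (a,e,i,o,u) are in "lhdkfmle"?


Input: lhdkfmle
Checking each character:
  'l' at position 0: consonant
  'h' at position 1: consonant
  'd' at position 2: consonant
  'k' at position 3: consonant
  'f' at position 4: consonant
  'm' at position 5: consonant
  'l' at position 6: consonant
  'e' at position 7: vowel (running total: 1)
Total vowels: 1

1


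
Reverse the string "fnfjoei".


Input: fnfjoei
Reading characters right to left:
  Position 6: 'i'
  Position 5: 'e'
  Position 4: 'o'
  Position 3: 'j'
  Position 2: 'f'
  Position 1: 'n'
  Position 0: 'f'
Reversed: ieojfnf

ieojfnf


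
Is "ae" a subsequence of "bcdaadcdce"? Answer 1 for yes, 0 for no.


Check if "ae" is a subsequence of "bcdaadcdce"
Greedy scan:
  Position 0 ('b'): no match needed
  Position 1 ('c'): no match needed
  Position 2 ('d'): no match needed
  Position 3 ('a'): matches sub[0] = 'a'
  Position 4 ('a'): no match needed
  Position 5 ('d'): no match needed
  Position 6 ('c'): no match needed
  Position 7 ('d'): no match needed
  Position 8 ('c'): no match needed
  Position 9 ('e'): matches sub[1] = 'e'
All 2 characters matched => is a subsequence

1


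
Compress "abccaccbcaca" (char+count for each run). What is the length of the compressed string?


Input: abccaccbcaca
Runs:
  'a' x 1 => "a1"
  'b' x 1 => "b1"
  'c' x 2 => "c2"
  'a' x 1 => "a1"
  'c' x 2 => "c2"
  'b' x 1 => "b1"
  'c' x 1 => "c1"
  'a' x 1 => "a1"
  'c' x 1 => "c1"
  'a' x 1 => "a1"
Compressed: "a1b1c2a1c2b1c1a1c1a1"
Compressed length: 20

20


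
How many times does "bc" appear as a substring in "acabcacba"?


Searching for "bc" in "acabcacba"
Scanning each position:
  Position 0: "ac" => no
  Position 1: "ca" => no
  Position 2: "ab" => no
  Position 3: "bc" => MATCH
  Position 4: "ca" => no
  Position 5: "ac" => no
  Position 6: "cb" => no
  Position 7: "ba" => no
Total occurrences: 1

1


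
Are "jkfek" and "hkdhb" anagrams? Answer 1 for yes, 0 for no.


Strings: "jkfek", "hkdhb"
Sorted first:  efjkk
Sorted second: bdhhk
Differ at position 0: 'e' vs 'b' => not anagrams

0


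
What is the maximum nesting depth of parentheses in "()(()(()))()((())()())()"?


Input: "()(()(()))()((())()())()"
Tracking depth:
  Position 0 '(': depth becomes 1
  Position 1 ')': depth becomes 0
  Position 2 '(': depth becomes 1
  Position 3 '(': depth becomes 2
  Position 4 ')': depth becomes 1
  Position 5 '(': depth becomes 2
  Position 6 '(': depth becomes 3
  Position 7 ')': depth becomes 2
  Position 8 ')': depth becomes 1
  Position 9 ')': depth becomes 0
  Position 10 '(': depth becomes 1
  Position 11 ')': depth becomes 0
  Position 12 '(': depth becomes 1
  Position 13 '(': depth becomes 2
  Position 14 '(': depth becomes 3
  Position 15 ')': depth becomes 2
  Position 16 ')': depth becomes 1
  Position 17 '(': depth becomes 2
  Position 18 ')': depth becomes 1
  Position 19 '(': depth becomes 2
  Position 20 ')': depth becomes 1
  Position 21 ')': depth becomes 0
  Position 22 '(': depth becomes 1
  Position 23 ')': depth becomes 0
Maximum depth reached: 3

3


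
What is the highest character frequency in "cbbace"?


Input: cbbace
Character counts:
  'a': 1
  'b': 2
  'c': 2
  'e': 1
Maximum frequency: 2

2


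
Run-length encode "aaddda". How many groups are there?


Input: aaddda
Scanning for consecutive runs:
  Group 1: 'a' x 2 (positions 0-1)
  Group 2: 'd' x 3 (positions 2-4)
  Group 3: 'a' x 1 (positions 5-5)
Total groups: 3

3


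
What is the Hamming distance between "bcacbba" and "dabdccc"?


Comparing "bcacbba" and "dabdccc" position by position:
  Position 0: 'b' vs 'd' => differ
  Position 1: 'c' vs 'a' => differ
  Position 2: 'a' vs 'b' => differ
  Position 3: 'c' vs 'd' => differ
  Position 4: 'b' vs 'c' => differ
  Position 5: 'b' vs 'c' => differ
  Position 6: 'a' vs 'c' => differ
Total differences (Hamming distance): 7

7


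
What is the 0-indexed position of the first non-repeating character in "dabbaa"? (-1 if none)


Input: dabbaa
Character frequencies:
  'a': 3
  'b': 2
  'd': 1
Scanning left to right for freq == 1:
  Position 0 ('d'): unique! => answer = 0

0


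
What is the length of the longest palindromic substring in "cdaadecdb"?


Input: "cdaadecdb"
Checking substrings for palindromes:
  [1:5] "daad" (len 4) => palindrome
  [2:4] "aa" (len 2) => palindrome
Longest palindromic substring: "daad" with length 4

4


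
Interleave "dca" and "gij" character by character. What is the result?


Interleaving "dca" and "gij":
  Position 0: 'd' from first, 'g' from second => "dg"
  Position 1: 'c' from first, 'i' from second => "ci"
  Position 2: 'a' from first, 'j' from second => "aj"
Result: dgciaj

dgciaj


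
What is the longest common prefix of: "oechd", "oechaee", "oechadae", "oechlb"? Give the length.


Words: oechd, oechaee, oechadae, oechlb
  Position 0: all 'o' => match
  Position 1: all 'e' => match
  Position 2: all 'c' => match
  Position 3: all 'h' => match
  Position 4: ('d', 'a', 'a', 'l') => mismatch, stop
LCP = "oech" (length 4)

4


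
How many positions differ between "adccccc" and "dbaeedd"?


Comparing "adccccc" and "dbaeedd" position by position:
  Position 0: 'a' vs 'd' => DIFFER
  Position 1: 'd' vs 'b' => DIFFER
  Position 2: 'c' vs 'a' => DIFFER
  Position 3: 'c' vs 'e' => DIFFER
  Position 4: 'c' vs 'e' => DIFFER
  Position 5: 'c' vs 'd' => DIFFER
  Position 6: 'c' vs 'd' => DIFFER
Positions that differ: 7

7


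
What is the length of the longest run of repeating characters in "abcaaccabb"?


Input: "abcaaccabb"
Scanning for longest run:
  Position 1 ('b'): new char, reset run to 1
  Position 2 ('c'): new char, reset run to 1
  Position 3 ('a'): new char, reset run to 1
  Position 4 ('a'): continues run of 'a', length=2
  Position 5 ('c'): new char, reset run to 1
  Position 6 ('c'): continues run of 'c', length=2
  Position 7 ('a'): new char, reset run to 1
  Position 8 ('b'): new char, reset run to 1
  Position 9 ('b'): continues run of 'b', length=2
Longest run: 'a' with length 2

2


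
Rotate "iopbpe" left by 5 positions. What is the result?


Input: "iopbpe", rotate left by 5
First 5 characters: "iopbp"
Remaining characters: "e"
Concatenate remaining + first: "e" + "iopbp" = "eiopbp"

eiopbp


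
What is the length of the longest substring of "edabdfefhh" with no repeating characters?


Input: "edabdfefhh"
Sliding window (track last position of each char):
  Position 0 ('e'): window [0,0] length 1 -- new best
  Position 1 ('d'): window [0,1] length 2 -- new best
  Position 2 ('a'): window [0,2] length 3 -- new best
  Position 3 ('b'): window [0,3] length 4 -- new best
  Position 4 ('d'): repeat (last at 1), move window start to 2
  Position 4 ('d'): window [2,4] length 3
  Position 5 ('f'): window [2,5] length 4
  Position 6 ('e'): window [2,6] length 5 -- new best
  Position 7 ('f'): repeat (last at 5), move window start to 6
  Position 7 ('f'): window [6,7] length 2
  Position 8 ('h'): window [6,8] length 3
  Position 9 ('h'): repeat (last at 8), move window start to 9
  Position 9 ('h'): window [9,9] length 1
Longest substring with no repeats: "abdfe" with length 5

5


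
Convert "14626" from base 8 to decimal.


Input: "14626" in base 8
Positional expansion:
  Digit '1' (value 1) x 8^4 = 4096
  Digit '4' (value 4) x 8^3 = 2048
  Digit '6' (value 6) x 8^2 = 384
  Digit '2' (value 2) x 8^1 = 16
  Digit '6' (value 6) x 8^0 = 6
Sum = 6550

6550


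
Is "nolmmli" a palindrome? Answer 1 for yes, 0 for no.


Input: nolmmli
Reversed: ilmmlon
  Compare pos 0 ('n') with pos 6 ('i'): MISMATCH
  Compare pos 1 ('o') with pos 5 ('l'): MISMATCH
  Compare pos 2 ('l') with pos 4 ('m'): MISMATCH
Result: not a palindrome

0


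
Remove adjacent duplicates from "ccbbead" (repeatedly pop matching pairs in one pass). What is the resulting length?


Input: ccbbead
Stack-based adjacent duplicate removal:
  Read 'c': push. Stack: c
  Read 'c': matches stack top 'c' => pop. Stack: (empty)
  Read 'b': push. Stack: b
  Read 'b': matches stack top 'b' => pop. Stack: (empty)
  Read 'e': push. Stack: e
  Read 'a': push. Stack: ea
  Read 'd': push. Stack: ead
Final stack: "ead" (length 3)

3


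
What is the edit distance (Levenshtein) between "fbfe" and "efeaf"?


Computing edit distance: "fbfe" -> "efeaf"
DP table:
           e    f    e    a    f
      0    1    2    3    4    5
  f   1    1    1    2    3    4
  b   2    2    2    2    3    4
  f   3    3    2    3    3    3
  e   4    3    3    2    3    4
Edit distance = dp[4][5] = 4

4


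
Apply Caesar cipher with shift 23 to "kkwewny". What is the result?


Caesar cipher: shift "kkwewny" by 23
  'k' (pos 10) + 23 = pos 7 = 'h'
  'k' (pos 10) + 23 = pos 7 = 'h'
  'w' (pos 22) + 23 = pos 19 = 't'
  'e' (pos 4) + 23 = pos 1 = 'b'
  'w' (pos 22) + 23 = pos 19 = 't'
  'n' (pos 13) + 23 = pos 10 = 'k'
  'y' (pos 24) + 23 = pos 21 = 'v'
Result: hhtbtkv

hhtbtkv


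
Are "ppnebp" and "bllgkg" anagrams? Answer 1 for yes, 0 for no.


Strings: "ppnebp", "bllgkg"
Sorted first:  benppp
Sorted second: bggkll
Differ at position 1: 'e' vs 'g' => not anagrams

0


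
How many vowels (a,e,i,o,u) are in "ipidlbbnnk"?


Input: ipidlbbnnk
Checking each character:
  'i' at position 0: vowel (running total: 1)
  'p' at position 1: consonant
  'i' at position 2: vowel (running total: 2)
  'd' at position 3: consonant
  'l' at position 4: consonant
  'b' at position 5: consonant
  'b' at position 6: consonant
  'n' at position 7: consonant
  'n' at position 8: consonant
  'k' at position 9: consonant
Total vowels: 2

2


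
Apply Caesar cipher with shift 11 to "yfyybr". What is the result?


Caesar cipher: shift "yfyybr" by 11
  'y' (pos 24) + 11 = pos 9 = 'j'
  'f' (pos 5) + 11 = pos 16 = 'q'
  'y' (pos 24) + 11 = pos 9 = 'j'
  'y' (pos 24) + 11 = pos 9 = 'j'
  'b' (pos 1) + 11 = pos 12 = 'm'
  'r' (pos 17) + 11 = pos 2 = 'c'
Result: jqjjmc

jqjjmc


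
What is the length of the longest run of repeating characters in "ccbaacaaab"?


Input: "ccbaacaaab"
Scanning for longest run:
  Position 1 ('c'): continues run of 'c', length=2
  Position 2 ('b'): new char, reset run to 1
  Position 3 ('a'): new char, reset run to 1
  Position 4 ('a'): continues run of 'a', length=2
  Position 5 ('c'): new char, reset run to 1
  Position 6 ('a'): new char, reset run to 1
  Position 7 ('a'): continues run of 'a', length=2
  Position 8 ('a'): continues run of 'a', length=3
  Position 9 ('b'): new char, reset run to 1
Longest run: 'a' with length 3

3


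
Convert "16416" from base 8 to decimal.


Input: "16416" in base 8
Positional expansion:
  Digit '1' (value 1) x 8^4 = 4096
  Digit '6' (value 6) x 8^3 = 3072
  Digit '4' (value 4) x 8^2 = 256
  Digit '1' (value 1) x 8^1 = 8
  Digit '6' (value 6) x 8^0 = 6
Sum = 7438

7438


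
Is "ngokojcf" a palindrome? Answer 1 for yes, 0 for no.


Input: ngokojcf
Reversed: fcjokogn
  Compare pos 0 ('n') with pos 7 ('f'): MISMATCH
  Compare pos 1 ('g') with pos 6 ('c'): MISMATCH
  Compare pos 2 ('o') with pos 5 ('j'): MISMATCH
  Compare pos 3 ('k') with pos 4 ('o'): MISMATCH
Result: not a palindrome

0


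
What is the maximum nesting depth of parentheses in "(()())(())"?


Input: "(()())(())"
Tracking depth:
  Position 0 '(': depth becomes 1
  Position 1 '(': depth becomes 2
  Position 2 ')': depth becomes 1
  Position 3 '(': depth becomes 2
  Position 4 ')': depth becomes 1
  Position 5 ')': depth becomes 0
  Position 6 '(': depth becomes 1
  Position 7 '(': depth becomes 2
  Position 8 ')': depth becomes 1
  Position 9 ')': depth becomes 0
Maximum depth reached: 2

2


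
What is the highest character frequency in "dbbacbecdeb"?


Input: dbbacbecdeb
Character counts:
  'a': 1
  'b': 4
  'c': 2
  'd': 2
  'e': 2
Maximum frequency: 4

4


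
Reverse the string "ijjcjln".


Input: ijjcjln
Reading characters right to left:
  Position 6: 'n'
  Position 5: 'l'
  Position 4: 'j'
  Position 3: 'c'
  Position 2: 'j'
  Position 1: 'j'
  Position 0: 'i'
Reversed: nljcjji

nljcjji


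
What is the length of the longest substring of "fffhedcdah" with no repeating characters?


Input: "fffhedcdah"
Sliding window (track last position of each char):
  Position 0 ('f'): window [0,0] length 1 -- new best
  Position 1 ('f'): repeat (last at 0), move window start to 1
  Position 1 ('f'): window [1,1] length 1
  Position 2 ('f'): repeat (last at 1), move window start to 2
  Position 2 ('f'): window [2,2] length 1
  Position 3 ('h'): window [2,3] length 2 -- new best
  Position 4 ('e'): window [2,4] length 3 -- new best
  Position 5 ('d'): window [2,5] length 4 -- new best
  Position 6 ('c'): window [2,6] length 5 -- new best
  Position 7 ('d'): repeat (last at 5), move window start to 6
  Position 7 ('d'): window [6,7] length 2
  Position 8 ('a'): window [6,8] length 3
  Position 9 ('h'): window [6,9] length 4
Longest substring with no repeats: "fhedc" with length 5

5


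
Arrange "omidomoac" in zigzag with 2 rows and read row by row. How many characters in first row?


Zigzag "omidomoac" into 2 rows:
Placing characters:
  'o' => row 0
  'm' => row 1
  'i' => row 0
  'd' => row 1
  'o' => row 0
  'm' => row 1
  'o' => row 0
  'a' => row 1
  'c' => row 0
Rows:
  Row 0: "oiooc"
  Row 1: "mdma"
First row length: 5

5


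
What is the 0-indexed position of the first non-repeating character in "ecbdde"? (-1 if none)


Input: ecbdde
Character frequencies:
  'b': 1
  'c': 1
  'd': 2
  'e': 2
Scanning left to right for freq == 1:
  Position 0 ('e'): freq=2, skip
  Position 1 ('c'): unique! => answer = 1

1


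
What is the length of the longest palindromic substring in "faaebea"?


Input: "faaebea"
Checking substrings for palindromes:
  [2:7] "aebea" (len 5) => palindrome
  [3:6] "ebe" (len 3) => palindrome
  [1:3] "aa" (len 2) => palindrome
Longest palindromic substring: "aebea" with length 5

5


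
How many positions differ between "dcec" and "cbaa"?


Comparing "dcec" and "cbaa" position by position:
  Position 0: 'd' vs 'c' => DIFFER
  Position 1: 'c' vs 'b' => DIFFER
  Position 2: 'e' vs 'a' => DIFFER
  Position 3: 'c' vs 'a' => DIFFER
Positions that differ: 4

4


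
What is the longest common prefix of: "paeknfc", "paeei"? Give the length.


Words: paeknfc, paeei
  Position 0: all 'p' => match
  Position 1: all 'a' => match
  Position 2: all 'e' => match
  Position 3: ('k', 'e') => mismatch, stop
LCP = "pae" (length 3)

3


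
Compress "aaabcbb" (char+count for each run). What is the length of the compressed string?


Input: aaabcbb
Runs:
  'a' x 3 => "a3"
  'b' x 1 => "b1"
  'c' x 1 => "c1"
  'b' x 2 => "b2"
Compressed: "a3b1c1b2"
Compressed length: 8

8


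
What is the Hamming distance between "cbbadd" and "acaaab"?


Comparing "cbbadd" and "acaaab" position by position:
  Position 0: 'c' vs 'a' => differ
  Position 1: 'b' vs 'c' => differ
  Position 2: 'b' vs 'a' => differ
  Position 3: 'a' vs 'a' => same
  Position 4: 'd' vs 'a' => differ
  Position 5: 'd' vs 'b' => differ
Total differences (Hamming distance): 5

5


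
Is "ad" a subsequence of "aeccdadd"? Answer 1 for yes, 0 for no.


Check if "ad" is a subsequence of "aeccdadd"
Greedy scan:
  Position 0 ('a'): matches sub[0] = 'a'
  Position 1 ('e'): no match needed
  Position 2 ('c'): no match needed
  Position 3 ('c'): no match needed
  Position 4 ('d'): matches sub[1] = 'd'
  Position 5 ('a'): no match needed
  Position 6 ('d'): no match needed
  Position 7 ('d'): no match needed
All 2 characters matched => is a subsequence

1


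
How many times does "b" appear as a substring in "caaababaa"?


Searching for "b" in "caaababaa"
Scanning each position:
  Position 0: "c" => no
  Position 1: "a" => no
  Position 2: "a" => no
  Position 3: "a" => no
  Position 4: "b" => MATCH
  Position 5: "a" => no
  Position 6: "b" => MATCH
  Position 7: "a" => no
  Position 8: "a" => no
Total occurrences: 2

2


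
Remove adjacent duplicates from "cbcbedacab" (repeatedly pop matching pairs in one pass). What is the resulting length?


Input: cbcbedacab
Stack-based adjacent duplicate removal:
  Read 'c': push. Stack: c
  Read 'b': push. Stack: cb
  Read 'c': push. Stack: cbc
  Read 'b': push. Stack: cbcb
  Read 'e': push. Stack: cbcbe
  Read 'd': push. Stack: cbcbed
  Read 'a': push. Stack: cbcbeda
  Read 'c': push. Stack: cbcbedac
  Read 'a': push. Stack: cbcbedaca
  Read 'b': push. Stack: cbcbedacab
Final stack: "cbcbedacab" (length 10)

10


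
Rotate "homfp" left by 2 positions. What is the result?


Input: "homfp", rotate left by 2
First 2 characters: "ho"
Remaining characters: "mfp"
Concatenate remaining + first: "mfp" + "ho" = "mfpho"

mfpho


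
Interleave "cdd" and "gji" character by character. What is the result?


Interleaving "cdd" and "gji":
  Position 0: 'c' from first, 'g' from second => "cg"
  Position 1: 'd' from first, 'j' from second => "dj"
  Position 2: 'd' from first, 'i' from second => "di"
Result: cgdjdi

cgdjdi


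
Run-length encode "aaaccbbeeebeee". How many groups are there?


Input: aaaccbbeeebeee
Scanning for consecutive runs:
  Group 1: 'a' x 3 (positions 0-2)
  Group 2: 'c' x 2 (positions 3-4)
  Group 3: 'b' x 2 (positions 5-6)
  Group 4: 'e' x 3 (positions 7-9)
  Group 5: 'b' x 1 (positions 10-10)
  Group 6: 'e' x 3 (positions 11-13)
Total groups: 6

6


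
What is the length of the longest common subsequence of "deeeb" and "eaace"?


LCS of "deeeb" and "eaace"
DP table:
           e    a    a    c    e
      0    0    0    0    0    0
  d   0    0    0    0    0    0
  e   0    1    1    1    1    1
  e   0    1    1    1    1    2
  e   0    1    1    1    1    2
  b   0    1    1    1    1    2
LCS length = dp[5][5] = 2

2


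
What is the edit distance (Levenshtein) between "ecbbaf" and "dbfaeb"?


Computing edit distance: "ecbbaf" -> "dbfaeb"
DP table:
           d    b    f    a    e    b
      0    1    2    3    4    5    6
  e   1    1    2    3    4    4    5
  c   2    2    2    3    4    5    5
  b   3    3    2    3    4    5    5
  b   4    4    3    3    4    5    5
  a   5    5    4    4    3    4    5
  f   6    6    5    4    4    4    5
Edit distance = dp[6][6] = 5

5


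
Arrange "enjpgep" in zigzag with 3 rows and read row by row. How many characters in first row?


Zigzag "enjpgep" into 3 rows:
Placing characters:
  'e' => row 0
  'n' => row 1
  'j' => row 2
  'p' => row 1
  'g' => row 0
  'e' => row 1
  'p' => row 2
Rows:
  Row 0: "eg"
  Row 1: "npe"
  Row 2: "jp"
First row length: 2

2


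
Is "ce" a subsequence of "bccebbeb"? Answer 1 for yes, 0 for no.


Check if "ce" is a subsequence of "bccebbeb"
Greedy scan:
  Position 0 ('b'): no match needed
  Position 1 ('c'): matches sub[0] = 'c'
  Position 2 ('c'): no match needed
  Position 3 ('e'): matches sub[1] = 'e'
  Position 4 ('b'): no match needed
  Position 5 ('b'): no match needed
  Position 6 ('e'): no match needed
  Position 7 ('b'): no match needed
All 2 characters matched => is a subsequence

1


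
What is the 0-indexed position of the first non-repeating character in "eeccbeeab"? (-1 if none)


Input: eeccbeeab
Character frequencies:
  'a': 1
  'b': 2
  'c': 2
  'e': 4
Scanning left to right for freq == 1:
  Position 0 ('e'): freq=4, skip
  Position 1 ('e'): freq=4, skip
  Position 2 ('c'): freq=2, skip
  Position 3 ('c'): freq=2, skip
  Position 4 ('b'): freq=2, skip
  Position 5 ('e'): freq=4, skip
  Position 6 ('e'): freq=4, skip
  Position 7 ('a'): unique! => answer = 7

7


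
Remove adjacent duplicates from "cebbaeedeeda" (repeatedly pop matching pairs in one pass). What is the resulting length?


Input: cebbaeedeeda
Stack-based adjacent duplicate removal:
  Read 'c': push. Stack: c
  Read 'e': push. Stack: ce
  Read 'b': push. Stack: ceb
  Read 'b': matches stack top 'b' => pop. Stack: ce
  Read 'a': push. Stack: cea
  Read 'e': push. Stack: ceae
  Read 'e': matches stack top 'e' => pop. Stack: cea
  Read 'd': push. Stack: cead
  Read 'e': push. Stack: ceade
  Read 'e': matches stack top 'e' => pop. Stack: cead
  Read 'd': matches stack top 'd' => pop. Stack: cea
  Read 'a': matches stack top 'a' => pop. Stack: ce
Final stack: "ce" (length 2)

2


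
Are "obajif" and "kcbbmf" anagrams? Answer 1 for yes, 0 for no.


Strings: "obajif", "kcbbmf"
Sorted first:  abfijo
Sorted second: bbcfkm
Differ at position 0: 'a' vs 'b' => not anagrams

0


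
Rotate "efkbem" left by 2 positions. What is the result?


Input: "efkbem", rotate left by 2
First 2 characters: "ef"
Remaining characters: "kbem"
Concatenate remaining + first: "kbem" + "ef" = "kbemef"

kbemef


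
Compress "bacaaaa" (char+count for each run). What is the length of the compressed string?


Input: bacaaaa
Runs:
  'b' x 1 => "b1"
  'a' x 1 => "a1"
  'c' x 1 => "c1"
  'a' x 4 => "a4"
Compressed: "b1a1c1a4"
Compressed length: 8

8


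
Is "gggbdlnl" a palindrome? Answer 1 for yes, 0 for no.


Input: gggbdlnl
Reversed: lnldbggg
  Compare pos 0 ('g') with pos 7 ('l'): MISMATCH
  Compare pos 1 ('g') with pos 6 ('n'): MISMATCH
  Compare pos 2 ('g') with pos 5 ('l'): MISMATCH
  Compare pos 3 ('b') with pos 4 ('d'): MISMATCH
Result: not a palindrome

0


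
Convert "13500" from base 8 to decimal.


Input: "13500" in base 8
Positional expansion:
  Digit '1' (value 1) x 8^4 = 4096
  Digit '3' (value 3) x 8^3 = 1536
  Digit '5' (value 5) x 8^2 = 320
  Digit '0' (value 0) x 8^1 = 0
  Digit '0' (value 0) x 8^0 = 0
Sum = 5952

5952


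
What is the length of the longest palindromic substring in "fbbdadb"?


Input: "fbbdadb"
Checking substrings for palindromes:
  [2:7] "bdadb" (len 5) => palindrome
  [3:6] "dad" (len 3) => palindrome
  [1:3] "bb" (len 2) => palindrome
Longest palindromic substring: "bdadb" with length 5

5


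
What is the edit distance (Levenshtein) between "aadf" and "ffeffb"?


Computing edit distance: "aadf" -> "ffeffb"
DP table:
           f    f    e    f    f    b
      0    1    2    3    4    5    6
  a   1    1    2    3    4    5    6
  a   2    2    2    3    4    5    6
  d   3    3    3    3    4    5    6
  f   4    3    3    4    3    4    5
Edit distance = dp[4][6] = 5

5


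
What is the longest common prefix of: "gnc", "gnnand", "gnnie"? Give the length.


Words: gnc, gnnand, gnnie
  Position 0: all 'g' => match
  Position 1: all 'n' => match
  Position 2: ('c', 'n', 'n') => mismatch, stop
LCP = "gn" (length 2)

2


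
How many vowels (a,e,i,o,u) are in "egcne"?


Input: egcne
Checking each character:
  'e' at position 0: vowel (running total: 1)
  'g' at position 1: consonant
  'c' at position 2: consonant
  'n' at position 3: consonant
  'e' at position 4: vowel (running total: 2)
Total vowels: 2

2


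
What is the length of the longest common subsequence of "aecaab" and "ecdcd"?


LCS of "aecaab" and "ecdcd"
DP table:
           e    c    d    c    d
      0    0    0    0    0    0
  a   0    0    0    0    0    0
  e   0    1    1    1    1    1
  c   0    1    2    2    2    2
  a   0    1    2    2    2    2
  a   0    1    2    2    2    2
  b   0    1    2    2    2    2
LCS length = dp[6][5] = 2

2


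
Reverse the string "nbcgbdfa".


Input: nbcgbdfa
Reading characters right to left:
  Position 7: 'a'
  Position 6: 'f'
  Position 5: 'd'
  Position 4: 'b'
  Position 3: 'g'
  Position 2: 'c'
  Position 1: 'b'
  Position 0: 'n'
Reversed: afdbgcbn

afdbgcbn


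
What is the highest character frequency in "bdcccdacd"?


Input: bdcccdacd
Character counts:
  'a': 1
  'b': 1
  'c': 4
  'd': 3
Maximum frequency: 4

4


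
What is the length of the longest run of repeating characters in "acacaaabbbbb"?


Input: "acacaaabbbbb"
Scanning for longest run:
  Position 1 ('c'): new char, reset run to 1
  Position 2 ('a'): new char, reset run to 1
  Position 3 ('c'): new char, reset run to 1
  Position 4 ('a'): new char, reset run to 1
  Position 5 ('a'): continues run of 'a', length=2
  Position 6 ('a'): continues run of 'a', length=3
  Position 7 ('b'): new char, reset run to 1
  Position 8 ('b'): continues run of 'b', length=2
  Position 9 ('b'): continues run of 'b', length=3
  Position 10 ('b'): continues run of 'b', length=4
  Position 11 ('b'): continues run of 'b', length=5
Longest run: 'b' with length 5

5


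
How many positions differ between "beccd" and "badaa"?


Comparing "beccd" and "badaa" position by position:
  Position 0: 'b' vs 'b' => same
  Position 1: 'e' vs 'a' => DIFFER
  Position 2: 'c' vs 'd' => DIFFER
  Position 3: 'c' vs 'a' => DIFFER
  Position 4: 'd' vs 'a' => DIFFER
Positions that differ: 4

4


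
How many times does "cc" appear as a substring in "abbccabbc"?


Searching for "cc" in "abbccabbc"
Scanning each position:
  Position 0: "ab" => no
  Position 1: "bb" => no
  Position 2: "bc" => no
  Position 3: "cc" => MATCH
  Position 4: "ca" => no
  Position 5: "ab" => no
  Position 6: "bb" => no
  Position 7: "bc" => no
Total occurrences: 1

1


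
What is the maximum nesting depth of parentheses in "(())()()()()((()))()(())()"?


Input: "(())()()()()((()))()(())()"
Tracking depth:
  Position 0 '(': depth becomes 1
  Position 1 '(': depth becomes 2
  Position 2 ')': depth becomes 1
  Position 3 ')': depth becomes 0
  Position 4 '(': depth becomes 1
  Position 5 ')': depth becomes 0
  Position 6 '(': depth becomes 1
  Position 7 ')': depth becomes 0
  Position 8 '(': depth becomes 1
  Position 9 ')': depth becomes 0
  Position 10 '(': depth becomes 1
  Position 11 ')': depth becomes 0
  Position 12 '(': depth becomes 1
  Position 13 '(': depth becomes 2
  Position 14 '(': depth becomes 3
  Position 15 ')': depth becomes 2
  Position 16 ')': depth becomes 1
  Position 17 ')': depth becomes 0
  Position 18 '(': depth becomes 1
  Position 19 ')': depth becomes 0
  Position 20 '(': depth becomes 1
  Position 21 '(': depth becomes 2
  Position 22 ')': depth becomes 1
  Position 23 ')': depth becomes 0
  Position 24 '(': depth becomes 1
  Position 25 ')': depth becomes 0
Maximum depth reached: 3

3


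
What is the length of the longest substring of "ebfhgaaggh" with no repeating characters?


Input: "ebfhgaaggh"
Sliding window (track last position of each char):
  Position 0 ('e'): window [0,0] length 1 -- new best
  Position 1 ('b'): window [0,1] length 2 -- new best
  Position 2 ('f'): window [0,2] length 3 -- new best
  Position 3 ('h'): window [0,3] length 4 -- new best
  Position 4 ('g'): window [0,4] length 5 -- new best
  Position 5 ('a'): window [0,5] length 6 -- new best
  Position 6 ('a'): repeat (last at 5), move window start to 6
  Position 6 ('a'): window [6,6] length 1
  Position 7 ('g'): window [6,7] length 2
  Position 8 ('g'): repeat (last at 7), move window start to 8
  Position 8 ('g'): window [8,8] length 1
  Position 9 ('h'): window [8,9] length 2
Longest substring with no repeats: "ebfhga" with length 6

6


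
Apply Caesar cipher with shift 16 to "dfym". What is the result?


Caesar cipher: shift "dfym" by 16
  'd' (pos 3) + 16 = pos 19 = 't'
  'f' (pos 5) + 16 = pos 21 = 'v'
  'y' (pos 24) + 16 = pos 14 = 'o'
  'm' (pos 12) + 16 = pos 2 = 'c'
Result: tvoc

tvoc


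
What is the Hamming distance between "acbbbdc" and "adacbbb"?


Comparing "acbbbdc" and "adacbbb" position by position:
  Position 0: 'a' vs 'a' => same
  Position 1: 'c' vs 'd' => differ
  Position 2: 'b' vs 'a' => differ
  Position 3: 'b' vs 'c' => differ
  Position 4: 'b' vs 'b' => same
  Position 5: 'd' vs 'b' => differ
  Position 6: 'c' vs 'b' => differ
Total differences (Hamming distance): 5

5


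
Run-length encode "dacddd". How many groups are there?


Input: dacddd
Scanning for consecutive runs:
  Group 1: 'd' x 1 (positions 0-0)
  Group 2: 'a' x 1 (positions 1-1)
  Group 3: 'c' x 1 (positions 2-2)
  Group 4: 'd' x 3 (positions 3-5)
Total groups: 4

4


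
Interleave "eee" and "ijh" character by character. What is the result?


Interleaving "eee" and "ijh":
  Position 0: 'e' from first, 'i' from second => "ei"
  Position 1: 'e' from first, 'j' from second => "ej"
  Position 2: 'e' from first, 'h' from second => "eh"
Result: eiejeh

eiejeh


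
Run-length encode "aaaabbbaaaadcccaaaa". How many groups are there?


Input: aaaabbbaaaadcccaaaa
Scanning for consecutive runs:
  Group 1: 'a' x 4 (positions 0-3)
  Group 2: 'b' x 3 (positions 4-6)
  Group 3: 'a' x 4 (positions 7-10)
  Group 4: 'd' x 1 (positions 11-11)
  Group 5: 'c' x 3 (positions 12-14)
  Group 6: 'a' x 4 (positions 15-18)
Total groups: 6

6


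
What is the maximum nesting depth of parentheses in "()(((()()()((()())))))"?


Input: "()(((()()()((()())))))"
Tracking depth:
  Position 0 '(': depth becomes 1
  Position 1 ')': depth becomes 0
  Position 2 '(': depth becomes 1
  Position 3 '(': depth becomes 2
  Position 4 '(': depth becomes 3
  Position 5 '(': depth becomes 4
  Position 6 ')': depth becomes 3
  Position 7 '(': depth becomes 4
  Position 8 ')': depth becomes 3
  Position 9 '(': depth becomes 4
  Position 10 ')': depth becomes 3
  Position 11 '(': depth becomes 4
  Position 12 '(': depth becomes 5
  Position 13 '(': depth becomes 6
  Position 14 ')': depth becomes 5
  Position 15 '(': depth becomes 6
  Position 16 ')': depth becomes 5
  Position 17 ')': depth becomes 4
  Position 18 ')': depth becomes 3
  Position 19 ')': depth becomes 2
  Position 20 ')': depth becomes 1
  Position 21 ')': depth becomes 0
Maximum depth reached: 6

6


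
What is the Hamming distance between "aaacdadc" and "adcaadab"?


Comparing "aaacdadc" and "adcaadab" position by position:
  Position 0: 'a' vs 'a' => same
  Position 1: 'a' vs 'd' => differ
  Position 2: 'a' vs 'c' => differ
  Position 3: 'c' vs 'a' => differ
  Position 4: 'd' vs 'a' => differ
  Position 5: 'a' vs 'd' => differ
  Position 6: 'd' vs 'a' => differ
  Position 7: 'c' vs 'b' => differ
Total differences (Hamming distance): 7

7


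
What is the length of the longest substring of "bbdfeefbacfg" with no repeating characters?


Input: "bbdfeefbacfg"
Sliding window (track last position of each char):
  Position 0 ('b'): window [0,0] length 1 -- new best
  Position 1 ('b'): repeat (last at 0), move window start to 1
  Position 1 ('b'): window [1,1] length 1
  Position 2 ('d'): window [1,2] length 2 -- new best
  Position 3 ('f'): window [1,3] length 3 -- new best
  Position 4 ('e'): window [1,4] length 4 -- new best
  Position 5 ('e'): repeat (last at 4), move window start to 5
  Position 5 ('e'): window [5,5] length 1
  Position 6 ('f'): window [5,6] length 2
  Position 7 ('b'): window [5,7] length 3
  Position 8 ('a'): window [5,8] length 4
  Position 9 ('c'): window [5,9] length 5 -- new best
  Position 10 ('f'): repeat (last at 6), move window start to 7
  Position 10 ('f'): window [7,10] length 4
  Position 11 ('g'): window [7,11] length 5
Longest substring with no repeats: "efbac" with length 5

5


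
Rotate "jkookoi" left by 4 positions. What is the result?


Input: "jkookoi", rotate left by 4
First 4 characters: "jkoo"
Remaining characters: "koi"
Concatenate remaining + first: "koi" + "jkoo" = "koijkoo"

koijkoo


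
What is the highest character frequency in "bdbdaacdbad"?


Input: bdbdaacdbad
Character counts:
  'a': 3
  'b': 3
  'c': 1
  'd': 4
Maximum frequency: 4

4


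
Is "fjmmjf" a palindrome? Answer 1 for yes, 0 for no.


Input: fjmmjf
Reversed: fjmmjf
  Compare pos 0 ('f') with pos 5 ('f'): match
  Compare pos 1 ('j') with pos 4 ('j'): match
  Compare pos 2 ('m') with pos 3 ('m'): match
Result: palindrome

1


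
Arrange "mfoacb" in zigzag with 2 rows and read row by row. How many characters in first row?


Zigzag "mfoacb" into 2 rows:
Placing characters:
  'm' => row 0
  'f' => row 1
  'o' => row 0
  'a' => row 1
  'c' => row 0
  'b' => row 1
Rows:
  Row 0: "moc"
  Row 1: "fab"
First row length: 3

3


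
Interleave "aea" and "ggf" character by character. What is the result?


Interleaving "aea" and "ggf":
  Position 0: 'a' from first, 'g' from second => "ag"
  Position 1: 'e' from first, 'g' from second => "eg"
  Position 2: 'a' from first, 'f' from second => "af"
Result: agegaf

agegaf


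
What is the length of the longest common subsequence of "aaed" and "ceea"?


LCS of "aaed" and "ceea"
DP table:
           c    e    e    a
      0    0    0    0    0
  a   0    0    0    0    1
  a   0    0    0    0    1
  e   0    0    1    1    1
  d   0    0    1    1    1
LCS length = dp[4][4] = 1

1


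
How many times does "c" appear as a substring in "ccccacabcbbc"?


Searching for "c" in "ccccacabcbbc"
Scanning each position:
  Position 0: "c" => MATCH
  Position 1: "c" => MATCH
  Position 2: "c" => MATCH
  Position 3: "c" => MATCH
  Position 4: "a" => no
  Position 5: "c" => MATCH
  Position 6: "a" => no
  Position 7: "b" => no
  Position 8: "c" => MATCH
  Position 9: "b" => no
  Position 10: "b" => no
  Position 11: "c" => MATCH
Total occurrences: 7

7


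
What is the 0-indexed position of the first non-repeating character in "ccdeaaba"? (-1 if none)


Input: ccdeaaba
Character frequencies:
  'a': 3
  'b': 1
  'c': 2
  'd': 1
  'e': 1
Scanning left to right for freq == 1:
  Position 0 ('c'): freq=2, skip
  Position 1 ('c'): freq=2, skip
  Position 2 ('d'): unique! => answer = 2

2


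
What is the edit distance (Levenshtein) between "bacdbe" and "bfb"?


Computing edit distance: "bacdbe" -> "bfb"
DP table:
           b    f    b
      0    1    2    3
  b   1    0    1    2
  a   2    1    1    2
  c   3    2    2    2
  d   4    3    3    3
  b   5    4    4    3
  e   6    5    5    4
Edit distance = dp[6][3] = 4

4


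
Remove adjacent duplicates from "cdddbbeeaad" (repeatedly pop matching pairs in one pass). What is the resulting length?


Input: cdddbbeeaad
Stack-based adjacent duplicate removal:
  Read 'c': push. Stack: c
  Read 'd': push. Stack: cd
  Read 'd': matches stack top 'd' => pop. Stack: c
  Read 'd': push. Stack: cd
  Read 'b': push. Stack: cdb
  Read 'b': matches stack top 'b' => pop. Stack: cd
  Read 'e': push. Stack: cde
  Read 'e': matches stack top 'e' => pop. Stack: cd
  Read 'a': push. Stack: cda
  Read 'a': matches stack top 'a' => pop. Stack: cd
  Read 'd': matches stack top 'd' => pop. Stack: c
Final stack: "c" (length 1)

1


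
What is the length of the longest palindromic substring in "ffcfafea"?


Input: "ffcfafea"
Checking substrings for palindromes:
  [1:4] "fcf" (len 3) => palindrome
  [3:6] "faf" (len 3) => palindrome
  [0:2] "ff" (len 2) => palindrome
Longest palindromic substring: "fcf" with length 3

3


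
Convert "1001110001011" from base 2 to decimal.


Input: "1001110001011" in base 2
Positional expansion:
  Digit '1' (value 1) x 2^12 = 4096
  Digit '0' (value 0) x 2^11 = 0
  Digit '0' (value 0) x 2^10 = 0
  Digit '1' (value 1) x 2^9 = 512
  Digit '1' (value 1) x 2^8 = 256
  Digit '1' (value 1) x 2^7 = 128
  Digit '0' (value 0) x 2^6 = 0
  Digit '0' (value 0) x 2^5 = 0
  Digit '0' (value 0) x 2^4 = 0
  Digit '1' (value 1) x 2^3 = 8
  Digit '0' (value 0) x 2^2 = 0
  Digit '1' (value 1) x 2^1 = 2
  Digit '1' (value 1) x 2^0 = 1
Sum = 5003

5003


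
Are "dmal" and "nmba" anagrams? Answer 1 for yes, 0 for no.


Strings: "dmal", "nmba"
Sorted first:  adlm
Sorted second: abmn
Differ at position 1: 'd' vs 'b' => not anagrams

0


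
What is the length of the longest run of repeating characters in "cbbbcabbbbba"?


Input: "cbbbcabbbbba"
Scanning for longest run:
  Position 1 ('b'): new char, reset run to 1
  Position 2 ('b'): continues run of 'b', length=2
  Position 3 ('b'): continues run of 'b', length=3
  Position 4 ('c'): new char, reset run to 1
  Position 5 ('a'): new char, reset run to 1
  Position 6 ('b'): new char, reset run to 1
  Position 7 ('b'): continues run of 'b', length=2
  Position 8 ('b'): continues run of 'b', length=3
  Position 9 ('b'): continues run of 'b', length=4
  Position 10 ('b'): continues run of 'b', length=5
  Position 11 ('a'): new char, reset run to 1
Longest run: 'b' with length 5

5


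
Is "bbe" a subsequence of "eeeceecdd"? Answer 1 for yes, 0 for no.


Check if "bbe" is a subsequence of "eeeceecdd"
Greedy scan:
  Position 0 ('e'): no match needed
  Position 1 ('e'): no match needed
  Position 2 ('e'): no match needed
  Position 3 ('c'): no match needed
  Position 4 ('e'): no match needed
  Position 5 ('e'): no match needed
  Position 6 ('c'): no match needed
  Position 7 ('d'): no match needed
  Position 8 ('d'): no match needed
Only matched 0/3 characters => not a subsequence

0


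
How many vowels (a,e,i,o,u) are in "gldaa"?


Input: gldaa
Checking each character:
  'g' at position 0: consonant
  'l' at position 1: consonant
  'd' at position 2: consonant
  'a' at position 3: vowel (running total: 1)
  'a' at position 4: vowel (running total: 2)
Total vowels: 2

2


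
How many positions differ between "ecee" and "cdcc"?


Comparing "ecee" and "cdcc" position by position:
  Position 0: 'e' vs 'c' => DIFFER
  Position 1: 'c' vs 'd' => DIFFER
  Position 2: 'e' vs 'c' => DIFFER
  Position 3: 'e' vs 'c' => DIFFER
Positions that differ: 4

4


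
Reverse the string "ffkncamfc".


Input: ffkncamfc
Reading characters right to left:
  Position 8: 'c'
  Position 7: 'f'
  Position 6: 'm'
  Position 5: 'a'
  Position 4: 'c'
  Position 3: 'n'
  Position 2: 'k'
  Position 1: 'f'
  Position 0: 'f'
Reversed: cfmacnkff

cfmacnkff


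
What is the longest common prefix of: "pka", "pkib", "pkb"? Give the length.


Words: pka, pkib, pkb
  Position 0: all 'p' => match
  Position 1: all 'k' => match
  Position 2: ('a', 'i', 'b') => mismatch, stop
LCP = "pk" (length 2)

2


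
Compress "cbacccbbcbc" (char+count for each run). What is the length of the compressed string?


Input: cbacccbbcbc
Runs:
  'c' x 1 => "c1"
  'b' x 1 => "b1"
  'a' x 1 => "a1"
  'c' x 3 => "c3"
  'b' x 2 => "b2"
  'c' x 1 => "c1"
  'b' x 1 => "b1"
  'c' x 1 => "c1"
Compressed: "c1b1a1c3b2c1b1c1"
Compressed length: 16

16


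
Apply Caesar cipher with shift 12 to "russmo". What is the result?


Caesar cipher: shift "russmo" by 12
  'r' (pos 17) + 12 = pos 3 = 'd'
  'u' (pos 20) + 12 = pos 6 = 'g'
  's' (pos 18) + 12 = pos 4 = 'e'
  's' (pos 18) + 12 = pos 4 = 'e'
  'm' (pos 12) + 12 = pos 24 = 'y'
  'o' (pos 14) + 12 = pos 0 = 'a'
Result: dgeeya

dgeeya


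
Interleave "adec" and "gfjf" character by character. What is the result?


Interleaving "adec" and "gfjf":
  Position 0: 'a' from first, 'g' from second => "ag"
  Position 1: 'd' from first, 'f' from second => "df"
  Position 2: 'e' from first, 'j' from second => "ej"
  Position 3: 'c' from first, 'f' from second => "cf"
Result: agdfejcf

agdfejcf


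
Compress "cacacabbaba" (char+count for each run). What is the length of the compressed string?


Input: cacacabbaba
Runs:
  'c' x 1 => "c1"
  'a' x 1 => "a1"
  'c' x 1 => "c1"
  'a' x 1 => "a1"
  'c' x 1 => "c1"
  'a' x 1 => "a1"
  'b' x 2 => "b2"
  'a' x 1 => "a1"
  'b' x 1 => "b1"
  'a' x 1 => "a1"
Compressed: "c1a1c1a1c1a1b2a1b1a1"
Compressed length: 20

20


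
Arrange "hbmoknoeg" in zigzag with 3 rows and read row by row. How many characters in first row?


Zigzag "hbmoknoeg" into 3 rows:
Placing characters:
  'h' => row 0
  'b' => row 1
  'm' => row 2
  'o' => row 1
  'k' => row 0
  'n' => row 1
  'o' => row 2
  'e' => row 1
  'g' => row 0
Rows:
  Row 0: "hkg"
  Row 1: "bone"
  Row 2: "mo"
First row length: 3

3
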